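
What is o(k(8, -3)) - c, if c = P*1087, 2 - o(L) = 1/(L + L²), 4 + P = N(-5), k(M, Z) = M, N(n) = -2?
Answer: 469727/72 ≈ 6524.0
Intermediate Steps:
P = -6 (P = -4 - 2 = -6)
o(L) = 2 - 1/(L + L²)
c = -6522 (c = -6*1087 = -6522)
o(k(8, -3)) - c = (-1 + 2*8 + 2*8²)/(8*(1 + 8)) - 1*(-6522) = (⅛)*(-1 + 16 + 2*64)/9 + 6522 = (⅛)*(⅑)*(-1 + 16 + 128) + 6522 = (⅛)*(⅑)*143 + 6522 = 143/72 + 6522 = 469727/72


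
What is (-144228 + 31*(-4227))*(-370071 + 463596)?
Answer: -25744159125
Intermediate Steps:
(-144228 + 31*(-4227))*(-370071 + 463596) = (-144228 - 131037)*93525 = -275265*93525 = -25744159125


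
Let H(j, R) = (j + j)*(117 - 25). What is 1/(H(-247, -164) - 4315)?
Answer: -1/49763 ≈ -2.0095e-5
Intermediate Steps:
H(j, R) = 184*j (H(j, R) = (2*j)*92 = 184*j)
1/(H(-247, -164) - 4315) = 1/(184*(-247) - 4315) = 1/(-45448 - 4315) = 1/(-49763) = -1/49763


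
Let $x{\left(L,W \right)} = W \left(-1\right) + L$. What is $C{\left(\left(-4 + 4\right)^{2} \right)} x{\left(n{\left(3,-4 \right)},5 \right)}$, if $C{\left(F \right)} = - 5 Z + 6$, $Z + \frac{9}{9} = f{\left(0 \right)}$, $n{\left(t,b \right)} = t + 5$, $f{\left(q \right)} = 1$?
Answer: $18$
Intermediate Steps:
$n{\left(t,b \right)} = 5 + t$
$x{\left(L,W \right)} = L - W$ ($x{\left(L,W \right)} = - W + L = L - W$)
$Z = 0$ ($Z = -1 + 1 = 0$)
$C{\left(F \right)} = 6$ ($C{\left(F \right)} = \left(-5\right) 0 + 6 = 0 + 6 = 6$)
$C{\left(\left(-4 + 4\right)^{2} \right)} x{\left(n{\left(3,-4 \right)},5 \right)} = 6 \left(\left(5 + 3\right) - 5\right) = 6 \left(8 - 5\right) = 6 \cdot 3 = 18$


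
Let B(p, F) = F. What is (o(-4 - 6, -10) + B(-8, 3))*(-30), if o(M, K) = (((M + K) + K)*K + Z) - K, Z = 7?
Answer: -9600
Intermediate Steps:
o(M, K) = 7 - K + K*(M + 2*K) (o(M, K) = (((M + K) + K)*K + 7) - K = (((K + M) + K)*K + 7) - K = ((M + 2*K)*K + 7) - K = (K*(M + 2*K) + 7) - K = (7 + K*(M + 2*K)) - K = 7 - K + K*(M + 2*K))
(o(-4 - 6, -10) + B(-8, 3))*(-30) = ((7 - 1*(-10) + 2*(-10)**2 - 10*(-4 - 6)) + 3)*(-30) = ((7 + 10 + 2*100 - 10*(-10)) + 3)*(-30) = ((7 + 10 + 200 + 100) + 3)*(-30) = (317 + 3)*(-30) = 320*(-30) = -9600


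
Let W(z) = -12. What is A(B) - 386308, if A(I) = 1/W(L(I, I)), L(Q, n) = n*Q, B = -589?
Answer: -4635697/12 ≈ -3.8631e+5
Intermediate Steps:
L(Q, n) = Q*n
A(I) = -1/12 (A(I) = 1/(-12) = -1/12)
A(B) - 386308 = -1/12 - 386308 = -4635697/12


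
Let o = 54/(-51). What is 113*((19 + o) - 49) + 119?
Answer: -57641/17 ≈ -3390.6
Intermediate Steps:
o = -18/17 (o = 54*(-1/51) = -18/17 ≈ -1.0588)
113*((19 + o) - 49) + 119 = 113*((19 - 18/17) - 49) + 119 = 113*(305/17 - 49) + 119 = 113*(-528/17) + 119 = -59664/17 + 119 = -57641/17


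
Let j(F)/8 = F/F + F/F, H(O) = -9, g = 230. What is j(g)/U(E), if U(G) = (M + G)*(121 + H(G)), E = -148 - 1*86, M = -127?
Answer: -1/2527 ≈ -0.00039573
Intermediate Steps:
j(F) = 16 (j(F) = 8*(F/F + F/F) = 8*(1 + 1) = 8*2 = 16)
E = -234 (E = -148 - 86 = -234)
U(G) = -14224 + 112*G (U(G) = (-127 + G)*(121 - 9) = (-127 + G)*112 = -14224 + 112*G)
j(g)/U(E) = 16/(-14224 + 112*(-234)) = 16/(-14224 - 26208) = 16/(-40432) = 16*(-1/40432) = -1/2527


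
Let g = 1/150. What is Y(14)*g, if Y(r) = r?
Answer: 7/75 ≈ 0.093333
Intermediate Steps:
g = 1/150 ≈ 0.0066667
Y(14)*g = 14*(1/150) = 7/75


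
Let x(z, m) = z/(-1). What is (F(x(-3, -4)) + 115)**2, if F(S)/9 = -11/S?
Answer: 6724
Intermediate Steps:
x(z, m) = -z (x(z, m) = z*(-1) = -z)
F(S) = -99/S (F(S) = 9*(-11/S) = -99/S)
(F(x(-3, -4)) + 115)**2 = (-99/((-1*(-3))) + 115)**2 = (-99/3 + 115)**2 = (-99*1/3 + 115)**2 = (-33 + 115)**2 = 82**2 = 6724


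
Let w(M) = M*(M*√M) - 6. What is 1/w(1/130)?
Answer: -222775800000/1336654799999 - 16900*√130/1336654799999 ≈ -0.16667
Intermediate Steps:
w(M) = -6 + M^(5/2) (w(M) = M*M^(3/2) - 6 = M^(5/2) - 6 = -6 + M^(5/2))
1/w(1/130) = 1/(-6 + (1/130)^(5/2)) = 1/(-6 + √130/2197000)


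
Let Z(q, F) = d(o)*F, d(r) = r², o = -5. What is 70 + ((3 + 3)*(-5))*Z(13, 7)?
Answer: -5180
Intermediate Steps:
Z(q, F) = 25*F (Z(q, F) = (-5)²*F = 25*F)
70 + ((3 + 3)*(-5))*Z(13, 7) = 70 + ((3 + 3)*(-5))*(25*7) = 70 + (6*(-5))*175 = 70 - 30*175 = 70 - 5250 = -5180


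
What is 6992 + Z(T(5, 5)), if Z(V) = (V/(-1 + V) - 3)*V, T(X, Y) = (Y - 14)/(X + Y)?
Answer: 664456/95 ≈ 6994.3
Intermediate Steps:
T(X, Y) = (-14 + Y)/(X + Y)
Z(V) = V*(-3 + V/(-1 + V)) (Z(V) = (V/(-1 + V) - 3)*V = (-3 + V/(-1 + V))*V = V*(-3 + V/(-1 + V)))
6992 + Z(T(5, 5)) = 6992 + ((-14 + 5)/(5 + 5))*(3 - 2*(-14 + 5)/(5 + 5))/(-1 + (-14 + 5)/(5 + 5)) = 6992 + (-9/10)*(3 - 2*(-9)/10)/(-1 - 9/10) = 6992 + ((1/10)*(-9))*(3 - (-9)/5)/(-1 + (1/10)*(-9)) = 6992 - 9*(3 - 2*(-9/10))/(10*(-1 - 9/10)) = 6992 - 9*(3 + 9/5)/(10*(-19/10)) = 6992 - 9/10*(-10/19)*24/5 = 6992 + 216/95 = 664456/95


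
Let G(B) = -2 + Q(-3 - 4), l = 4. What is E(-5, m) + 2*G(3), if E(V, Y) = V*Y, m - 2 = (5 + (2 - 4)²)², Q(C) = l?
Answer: -411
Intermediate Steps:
Q(C) = 4
G(B) = 2 (G(B) = -2 + 4 = 2)
m = 83 (m = 2 + (5 + (2 - 4)²)² = 2 + (5 + (-2)²)² = 2 + (5 + 4)² = 2 + 9² = 2 + 81 = 83)
E(-5, m) + 2*G(3) = -5*83 + 2*2 = -415 + 4 = -411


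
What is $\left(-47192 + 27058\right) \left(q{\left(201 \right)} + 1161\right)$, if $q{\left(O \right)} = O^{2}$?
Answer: $-836809308$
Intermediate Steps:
$\left(-47192 + 27058\right) \left(q{\left(201 \right)} + 1161\right) = \left(-47192 + 27058\right) \left(201^{2} + 1161\right) = - 20134 \left(40401 + 1161\right) = \left(-20134\right) 41562 = -836809308$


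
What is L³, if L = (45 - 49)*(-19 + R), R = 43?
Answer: -884736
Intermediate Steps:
L = -96 (L = (45 - 49)*(-19 + 43) = -4*24 = -96)
L³ = (-96)³ = -884736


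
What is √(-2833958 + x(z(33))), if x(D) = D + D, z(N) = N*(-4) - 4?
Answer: I*√2834230 ≈ 1683.5*I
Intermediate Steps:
z(N) = -4 - 4*N (z(N) = -4*N - 4 = -4 - 4*N)
x(D) = 2*D
√(-2833958 + x(z(33))) = √(-2833958 + 2*(-4 - 4*33)) = √(-2833958 + 2*(-4 - 132)) = √(-2833958 + 2*(-136)) = √(-2833958 - 272) = √(-2834230) = I*√2834230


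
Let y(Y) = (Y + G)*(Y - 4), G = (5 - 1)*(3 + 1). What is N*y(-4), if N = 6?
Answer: -576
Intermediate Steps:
G = 16 (G = 4*4 = 16)
y(Y) = (-4 + Y)*(16 + Y) (y(Y) = (Y + 16)*(Y - 4) = (16 + Y)*(-4 + Y) = (-4 + Y)*(16 + Y))
N*y(-4) = 6*(-64 + (-4)² + 12*(-4)) = 6*(-64 + 16 - 48) = 6*(-96) = -576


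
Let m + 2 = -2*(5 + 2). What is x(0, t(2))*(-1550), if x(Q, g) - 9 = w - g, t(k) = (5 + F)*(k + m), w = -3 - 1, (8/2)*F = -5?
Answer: -89125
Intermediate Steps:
m = -16 (m = -2 - 2*(5 + 2) = -2 - 2*7 = -2 - 14 = -16)
F = -5/4 (F = (1/4)*(-5) = -5/4 ≈ -1.2500)
w = -4
t(k) = -60 + 15*k/4 (t(k) = (5 - 5/4)*(k - 16) = 15*(-16 + k)/4 = -60 + 15*k/4)
x(Q, g) = 5 - g (x(Q, g) = 9 + (-4 - g) = 5 - g)
x(0, t(2))*(-1550) = (5 - (-60 + (15/4)*2))*(-1550) = (5 - (-60 + 15/2))*(-1550) = (5 - 1*(-105/2))*(-1550) = (5 + 105/2)*(-1550) = (115/2)*(-1550) = -89125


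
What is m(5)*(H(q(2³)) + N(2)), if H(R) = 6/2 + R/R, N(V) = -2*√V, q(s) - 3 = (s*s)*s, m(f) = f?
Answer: 20 - 10*√2 ≈ 5.8579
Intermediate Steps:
q(s) = 3 + s³ (q(s) = 3 + (s*s)*s = 3 + s²*s = 3 + s³)
H(R) = 4 (H(R) = 6*(½) + 1 = 3 + 1 = 4)
m(5)*(H(q(2³)) + N(2)) = 5*(4 - 2*√2) = 20 - 10*√2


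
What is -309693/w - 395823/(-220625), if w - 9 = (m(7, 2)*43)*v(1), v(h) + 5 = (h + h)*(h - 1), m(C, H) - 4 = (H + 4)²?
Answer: 71726533518/1895389375 ≈ 37.843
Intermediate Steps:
m(C, H) = 4 + (4 + H)² (m(C, H) = 4 + (H + 4)² = 4 + (4 + H)²)
v(h) = -5 + 2*h*(-1 + h) (v(h) = -5 + (h + h)*(h - 1) = -5 + (2*h)*(-1 + h) = -5 + 2*h*(-1 + h))
w = -8591 (w = 9 + ((4 + (4 + 2)²)*43)*(-5 - 2*1 + 2*1²) = 9 + ((4 + 6²)*43)*(-5 - 2 + 2*1) = 9 + ((4 + 36)*43)*(-5 - 2 + 2) = 9 + (40*43)*(-5) = 9 + 1720*(-5) = 9 - 8600 = -8591)
-309693/w - 395823/(-220625) = -309693/(-8591) - 395823/(-220625) = -309693*(-1/8591) - 395823*(-1/220625) = 309693/8591 + 395823/220625 = 71726533518/1895389375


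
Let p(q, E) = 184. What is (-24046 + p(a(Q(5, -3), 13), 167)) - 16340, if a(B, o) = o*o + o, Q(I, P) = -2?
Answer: -40202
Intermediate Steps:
a(B, o) = o + o² (a(B, o) = o² + o = o + o²)
(-24046 + p(a(Q(5, -3), 13), 167)) - 16340 = (-24046 + 184) - 16340 = -23862 - 16340 = -40202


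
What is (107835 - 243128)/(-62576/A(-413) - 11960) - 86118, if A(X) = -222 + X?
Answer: -648556931777/7532024 ≈ -86107.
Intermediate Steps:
(107835 - 243128)/(-62576/A(-413) - 11960) - 86118 = (107835 - 243128)/(-62576/(-222 - 413) - 11960) - 86118 = -135293/(-62576/(-635) - 11960) - 86118 = -135293/(-62576*(-1/635) - 11960) - 86118 = -135293/(62576/635 - 11960) - 86118 = -135293/(-7532024/635) - 86118 = -135293*(-635/7532024) - 86118 = 85911055/7532024 - 86118 = -648556931777/7532024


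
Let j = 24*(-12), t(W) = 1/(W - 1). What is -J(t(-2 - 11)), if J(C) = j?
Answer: 288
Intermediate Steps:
t(W) = 1/(-1 + W)
j = -288
J(C) = -288
-J(t(-2 - 11)) = -1*(-288) = 288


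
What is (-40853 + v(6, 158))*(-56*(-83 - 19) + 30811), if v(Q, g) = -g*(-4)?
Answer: -1468991583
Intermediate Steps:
v(Q, g) = 4*g
(-40853 + v(6, 158))*(-56*(-83 - 19) + 30811) = (-40853 + 4*158)*(-56*(-83 - 19) + 30811) = (-40853 + 632)*(-56*(-102) + 30811) = -40221*(5712 + 30811) = -40221*36523 = -1468991583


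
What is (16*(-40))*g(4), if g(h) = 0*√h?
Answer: 0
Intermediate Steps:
g(h) = 0
(16*(-40))*g(4) = (16*(-40))*0 = -640*0 = 0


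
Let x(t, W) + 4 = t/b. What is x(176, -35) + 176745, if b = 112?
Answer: 1237198/7 ≈ 1.7674e+5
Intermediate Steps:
x(t, W) = -4 + t/112
x(176, -35) + 176745 = (-4 + (1/112)*176) + 176745 = (-4 + 11/7) + 176745 = -17/7 + 176745 = 1237198/7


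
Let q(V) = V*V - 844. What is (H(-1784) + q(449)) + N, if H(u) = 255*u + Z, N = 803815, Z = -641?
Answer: 549011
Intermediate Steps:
q(V) = -844 + V² (q(V) = V² - 844 = -844 + V²)
H(u) = -641 + 255*u (H(u) = 255*u - 641 = -641 + 255*u)
(H(-1784) + q(449)) + N = ((-641 + 255*(-1784)) + (-844 + 449²)) + 803815 = ((-641 - 454920) + (-844 + 201601)) + 803815 = (-455561 + 200757) + 803815 = -254804 + 803815 = 549011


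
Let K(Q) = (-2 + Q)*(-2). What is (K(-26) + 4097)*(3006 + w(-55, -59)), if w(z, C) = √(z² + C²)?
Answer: 12483918 + 4153*√6506 ≈ 1.2819e+7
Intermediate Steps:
K(Q) = 4 - 2*Q
w(z, C) = √(C² + z²)
(K(-26) + 4097)*(3006 + w(-55, -59)) = ((4 - 2*(-26)) + 4097)*(3006 + √((-59)² + (-55)²)) = ((4 + 52) + 4097)*(3006 + √(3481 + 3025)) = (56 + 4097)*(3006 + √6506) = 4153*(3006 + √6506) = 12483918 + 4153*√6506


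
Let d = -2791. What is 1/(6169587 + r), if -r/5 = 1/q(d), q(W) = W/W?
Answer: 1/6169582 ≈ 1.6209e-7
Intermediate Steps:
q(W) = 1
r = -5 (r = -5/1 = -5*1 = -5)
1/(6169587 + r) = 1/(6169587 - 5) = 1/6169582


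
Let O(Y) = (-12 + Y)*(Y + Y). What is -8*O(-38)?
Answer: -30400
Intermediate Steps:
O(Y) = 2*Y*(-12 + Y) (O(Y) = (-12 + Y)*(2*Y) = 2*Y*(-12 + Y))
-8*O(-38) = -16*(-38)*(-12 - 38) = -16*(-38)*(-50) = -8*3800 = -30400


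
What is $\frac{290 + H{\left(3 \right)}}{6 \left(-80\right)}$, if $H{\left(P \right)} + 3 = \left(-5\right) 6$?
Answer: $- \frac{257}{480} \approx -0.53542$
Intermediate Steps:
$H{\left(P \right)} = -33$ ($H{\left(P \right)} = -3 - 30 = -33$)
$\frac{290 + H{\left(3 \right)}}{6 \left(-80\right)} = \frac{290 - 33}{6 \left(-80\right)} = \frac{257}{-480} = 257 \left(- \frac{1}{480}\right) = - \frac{257}{480}$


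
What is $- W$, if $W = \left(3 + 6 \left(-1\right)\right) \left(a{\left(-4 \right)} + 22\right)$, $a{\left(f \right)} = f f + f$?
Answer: $102$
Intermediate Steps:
$a{\left(f \right)} = f + f^{2}$ ($a{\left(f \right)} = f^{2} + f = f + f^{2}$)
$W = -102$ ($W = \left(3 + 6 \left(-1\right)\right) \left(- 4 \left(1 - 4\right) + 22\right) = \left(3 - 6\right) \left(\left(-4\right) \left(-3\right) + 22\right) = - 3 \left(12 + 22\right) = \left(-3\right) 34 = -102$)
$- W = \left(-1\right) \left(-102\right) = 102$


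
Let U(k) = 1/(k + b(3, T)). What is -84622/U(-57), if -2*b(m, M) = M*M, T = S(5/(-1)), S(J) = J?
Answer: 5881229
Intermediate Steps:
T = -5 (T = 5/(-1) = 5*(-1) = -5)
b(m, M) = -M²/2 (b(m, M) = -M*M/2 = -M²/2)
U(k) = 1/(-25/2 + k) (U(k) = 1/(k - ½*(-5)²) = 1/(k - ½*25) = 1/(k - 25/2) = 1/(-25/2 + k))
-84622/U(-57) = -84622/(2/(-25 + 2*(-57))) = -84622/(2/(-25 - 114)) = -84622/(2/(-139)) = -84622/(2*(-1/139)) = -84622/(-2/139) = -84622*(-139/2) = 5881229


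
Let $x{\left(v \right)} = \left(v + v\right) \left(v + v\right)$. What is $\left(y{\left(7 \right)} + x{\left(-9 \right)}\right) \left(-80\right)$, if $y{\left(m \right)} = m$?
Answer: $-26480$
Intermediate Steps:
$x{\left(v \right)} = 4 v^{2}$ ($x{\left(v \right)} = 2 v 2 v = 4 v^{2}$)
$\left(y{\left(7 \right)} + x{\left(-9 \right)}\right) \left(-80\right) = \left(7 + 4 \left(-9\right)^{2}\right) \left(-80\right) = \left(7 + 4 \cdot 81\right) \left(-80\right) = \left(7 + 324\right) \left(-80\right) = 331 \left(-80\right) = -26480$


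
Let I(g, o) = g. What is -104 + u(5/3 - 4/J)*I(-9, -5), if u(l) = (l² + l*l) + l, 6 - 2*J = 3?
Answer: -113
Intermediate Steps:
J = 3/2 (J = 3 - ½*3 = 3 - 3/2 = 3/2 ≈ 1.5000)
u(l) = l + 2*l² (u(l) = (l² + l²) + l = 2*l² + l = l + 2*l²)
-104 + u(5/3 - 4/J)*I(-9, -5) = -104 + ((5/3 - 4/3/2)*(1 + 2*(5/3 - 4/3/2)))*(-9) = -104 + ((5*(⅓) - 4*⅔)*(1 + 2*(5*(⅓) - 4*⅔)))*(-9) = -104 + ((5/3 - 8/3)*(1 + 2*(5/3 - 8/3)))*(-9) = -104 - (1 + 2*(-1))*(-9) = -104 - (1 - 2)*(-9) = -104 - 1*(-1)*(-9) = -104 + 1*(-9) = -104 - 9 = -113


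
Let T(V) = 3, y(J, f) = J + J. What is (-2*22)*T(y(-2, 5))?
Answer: -132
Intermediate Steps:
y(J, f) = 2*J
(-2*22)*T(y(-2, 5)) = -2*22*3 = -44*3 = -132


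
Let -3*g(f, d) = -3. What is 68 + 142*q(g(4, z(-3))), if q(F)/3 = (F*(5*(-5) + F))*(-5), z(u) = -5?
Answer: 51188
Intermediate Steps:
g(f, d) = 1 (g(f, d) = -⅓*(-3) = 1)
q(F) = -15*F*(-25 + F) (q(F) = 3*((F*(5*(-5) + F))*(-5)) = 3*((F*(-25 + F))*(-5)) = 3*(-5*F*(-25 + F)) = -15*F*(-25 + F))
68 + 142*q(g(4, z(-3))) = 68 + 142*(15*1*(25 - 1*1)) = 68 + 142*(15*1*(25 - 1)) = 68 + 142*(15*1*24) = 68 + 142*360 = 68 + 51120 = 51188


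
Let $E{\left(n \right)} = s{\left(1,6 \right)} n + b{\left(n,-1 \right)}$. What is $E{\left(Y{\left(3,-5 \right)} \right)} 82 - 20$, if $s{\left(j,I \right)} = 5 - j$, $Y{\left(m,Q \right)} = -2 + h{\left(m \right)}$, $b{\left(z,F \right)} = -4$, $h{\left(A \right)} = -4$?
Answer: $-2316$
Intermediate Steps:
$Y{\left(m,Q \right)} = -6$ ($Y{\left(m,Q \right)} = -2 - 4 = -6$)
$E{\left(n \right)} = -4 + 4 n$ ($E{\left(n \right)} = \left(5 - 1\right) n - 4 = 4 n - 4 = -4 + 4 n$)
$E{\left(Y{\left(3,-5 \right)} \right)} 82 - 20 = \left(-4 + 4 \left(-6\right)\right) 82 - 20 = \left(-4 - 24\right) 82 - 20 = \left(-28\right) 82 - 20 = -2296 - 20 = -2316$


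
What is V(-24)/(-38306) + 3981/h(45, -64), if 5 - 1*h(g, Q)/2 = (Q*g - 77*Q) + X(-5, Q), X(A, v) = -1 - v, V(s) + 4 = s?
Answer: -25396375/26890812 ≈ -0.94443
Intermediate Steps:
V(s) = -4 + s
h(g, Q) = 12 + 156*Q - 2*Q*g (h(g, Q) = 10 - 2*((Q*g - 77*Q) + (-1 - Q)) = 10 - 2*((-77*Q + Q*g) + (-1 - Q)) = 10 - 2*(-1 - 78*Q + Q*g) = 10 + (2 + 156*Q - 2*Q*g) = 12 + 156*Q - 2*Q*g)
V(-24)/(-38306) + 3981/h(45, -64) = (-4 - 24)/(-38306) + 3981/(12 + 156*(-64) - 2*(-64)*45) = -28*(-1/38306) + 3981/(12 - 9984 + 5760) = 14/19153 + 3981/(-4212) = 14/19153 + 3981*(-1/4212) = 14/19153 - 1327/1404 = -25396375/26890812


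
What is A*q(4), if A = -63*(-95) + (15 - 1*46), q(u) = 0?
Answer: 0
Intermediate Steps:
A = 5954 (A = 5985 + (15 - 46) = 5985 - 31 = 5954)
A*q(4) = 5954*0 = 0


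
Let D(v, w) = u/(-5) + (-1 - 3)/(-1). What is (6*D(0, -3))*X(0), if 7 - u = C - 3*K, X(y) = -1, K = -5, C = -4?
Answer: -144/5 ≈ -28.800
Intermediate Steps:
u = -4 (u = 7 - (-4 - 3*(-5)) = 7 - (-4 + 15) = 7 - 1*11 = 7 - 11 = -4)
D(v, w) = 24/5 (D(v, w) = -4/(-5) + (-1 - 3)/(-1) = -4*(-⅕) - 4*(-1) = ⅘ + 4 = 24/5)
(6*D(0, -3))*X(0) = (6*(24/5))*(-1) = (144/5)*(-1) = -144/5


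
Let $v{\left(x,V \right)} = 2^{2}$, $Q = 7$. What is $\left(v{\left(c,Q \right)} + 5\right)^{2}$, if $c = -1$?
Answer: $81$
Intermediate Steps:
$v{\left(x,V \right)} = 4$
$\left(v{\left(c,Q \right)} + 5\right)^{2} = \left(4 + 5\right)^{2} = 9^{2} = 81$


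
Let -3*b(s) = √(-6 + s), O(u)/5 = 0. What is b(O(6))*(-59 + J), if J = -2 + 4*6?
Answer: 37*I*√6/3 ≈ 30.21*I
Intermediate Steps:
O(u) = 0 (O(u) = 5*0 = 0)
J = 22 (J = -2 + 24 = 22)
b(s) = -√(-6 + s)/3
b(O(6))*(-59 + J) = (-√(-6 + 0)/3)*(-59 + 22) = -I*√6/3*(-37) = 37*I*√6/3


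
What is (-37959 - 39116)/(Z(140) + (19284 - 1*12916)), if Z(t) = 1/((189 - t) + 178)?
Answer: -17496025/1445537 ≈ -12.103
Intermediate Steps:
Z(t) = 1/(367 - t)
(-37959 - 39116)/(Z(140) + (19284 - 1*12916)) = (-37959 - 39116)/(-1/(-367 + 140) + (19284 - 1*12916)) = -77075/(-1/(-227) + (19284 - 12916)) = -77075/(-1*(-1/227) + 6368) = -77075/(1/227 + 6368) = -77075/1445537/227 = -77075*227/1445537 = -17496025/1445537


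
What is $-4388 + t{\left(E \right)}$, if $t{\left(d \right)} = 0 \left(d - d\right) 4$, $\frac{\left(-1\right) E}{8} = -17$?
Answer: $-4388$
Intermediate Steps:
$E = 136$ ($E = \left(-8\right) \left(-17\right) = 136$)
$t{\left(d \right)} = 0$ ($t{\left(d \right)} = 0 \cdot 0 \cdot 4 = 0 \cdot 4 = 0$)
$-4388 + t{\left(E \right)} = -4388 + 0 = -4388$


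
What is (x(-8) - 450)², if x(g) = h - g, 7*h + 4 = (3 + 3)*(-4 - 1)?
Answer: 9784384/49 ≈ 1.9968e+5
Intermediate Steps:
h = -34/7 (h = -4/7 + ((3 + 3)*(-4 - 1))/7 = -4/7 + (6*(-5))/7 = -4/7 + (⅐)*(-30) = -4/7 - 30/7 = -34/7 ≈ -4.8571)
x(g) = -34/7 - g
(x(-8) - 450)² = ((-34/7 - 1*(-8)) - 450)² = ((-34/7 + 8) - 450)² = (22/7 - 450)² = (-3128/7)² = 9784384/49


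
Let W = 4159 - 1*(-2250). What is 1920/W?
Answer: 1920/6409 ≈ 0.29958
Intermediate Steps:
W = 6409 (W = 4159 + 2250 = 6409)
1920/W = 1920/6409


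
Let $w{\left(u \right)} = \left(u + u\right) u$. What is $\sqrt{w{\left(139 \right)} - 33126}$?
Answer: $2 \sqrt{1379} \approx 74.27$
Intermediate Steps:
$w{\left(u \right)} = 2 u^{2}$ ($w{\left(u \right)} = 2 u u = 2 u^{2}$)
$\sqrt{w{\left(139 \right)} - 33126} = \sqrt{2 \cdot 139^{2} - 33126} = \sqrt{2 \cdot 19321 - 33126} = \sqrt{38642 - 33126} = \sqrt{5516} = 2 \sqrt{1379}$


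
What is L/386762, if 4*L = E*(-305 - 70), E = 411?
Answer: -154125/1547048 ≈ -0.099625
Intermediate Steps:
L = -154125/4 (L = (411*(-305 - 70))/4 = (411*(-375))/4 = (¼)*(-154125) = -154125/4 ≈ -38531.)
L/386762 = -154125/4/386762 = -154125/4*1/386762 = -154125/1547048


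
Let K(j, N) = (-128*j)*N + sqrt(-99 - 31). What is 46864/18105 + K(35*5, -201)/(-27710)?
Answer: -471866768/2951115 - I*sqrt(130)/27710 ≈ -159.89 - 0.00041147*I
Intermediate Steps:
K(j, N) = I*sqrt(130) - 128*N*j (K(j, N) = -128*N*j + sqrt(-130) = -128*N*j + I*sqrt(130) = I*sqrt(130) - 128*N*j)
46864/18105 + K(35*5, -201)/(-27710) = 46864/18105 + (I*sqrt(130) - 128*(-201)*35*5)/(-27710) = 46864*(1/18105) + (I*sqrt(130) - 128*(-201)*175)*(-1/27710) = 46864/18105 + (I*sqrt(130) + 4502400)*(-1/27710) = 46864/18105 + (4502400 + I*sqrt(130))*(-1/27710) = 46864/18105 + (-450240/2771 - I*sqrt(130)/27710) = -471866768/2951115 - I*sqrt(130)/27710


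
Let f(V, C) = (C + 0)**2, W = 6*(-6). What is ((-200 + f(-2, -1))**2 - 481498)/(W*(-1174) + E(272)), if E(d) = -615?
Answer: -147299/13883 ≈ -10.610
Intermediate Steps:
W = -36
f(V, C) = C**2
((-200 + f(-2, -1))**2 - 481498)/(W*(-1174) + E(272)) = ((-200 + (-1)**2)**2 - 481498)/(-36*(-1174) - 615) = ((-200 + 1)**2 - 481498)/(42264 - 615) = ((-199)**2 - 481498)/41649 = (39601 - 481498)*(1/41649) = -441897*1/41649 = -147299/13883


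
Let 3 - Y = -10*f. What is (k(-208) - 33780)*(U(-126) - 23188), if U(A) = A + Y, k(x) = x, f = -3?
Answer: 793313908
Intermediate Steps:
Y = -27 (Y = 3 - (-10)*(-3) = 3 - 1*30 = 3 - 30 = -27)
U(A) = -27 + A (U(A) = A - 27 = -27 + A)
(k(-208) - 33780)*(U(-126) - 23188) = (-208 - 33780)*((-27 - 126) - 23188) = -33988*(-153 - 23188) = -33988*(-23341) = 793313908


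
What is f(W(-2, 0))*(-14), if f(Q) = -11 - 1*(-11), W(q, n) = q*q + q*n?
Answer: 0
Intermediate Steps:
W(q, n) = q² + n*q
f(Q) = 0 (f(Q) = -11 + 11 = 0)
f(W(-2, 0))*(-14) = 0*(-14) = 0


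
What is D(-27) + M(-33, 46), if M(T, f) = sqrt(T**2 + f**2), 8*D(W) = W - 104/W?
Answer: -625/216 + sqrt(3205) ≈ 53.719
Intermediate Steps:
D(W) = -13/W + W/8 (D(W) = (W - 104/W)/8 = -13/W + W/8)
D(-27) + M(-33, 46) = (-13/(-27) + (1/8)*(-27)) + sqrt((-33)**2 + 46**2) = (-13*(-1/27) - 27/8) + sqrt(1089 + 2116) = (13/27 - 27/8) + sqrt(3205) = -625/216 + sqrt(3205)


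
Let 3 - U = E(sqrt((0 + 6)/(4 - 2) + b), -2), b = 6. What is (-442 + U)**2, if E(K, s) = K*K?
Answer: 200704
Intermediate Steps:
E(K, s) = K**2
U = -6 (U = 3 - (sqrt((0 + 6)/(4 - 2) + 6))**2 = 3 - (sqrt(6/2 + 6))**2 = 3 - (sqrt(6*(1/2) + 6))**2 = 3 - (sqrt(3 + 6))**2 = 3 - (sqrt(9))**2 = 3 - 1*3**2 = 3 - 1*9 = 3 - 9 = -6)
(-442 + U)**2 = (-442 - 6)**2 = (-448)**2 = 200704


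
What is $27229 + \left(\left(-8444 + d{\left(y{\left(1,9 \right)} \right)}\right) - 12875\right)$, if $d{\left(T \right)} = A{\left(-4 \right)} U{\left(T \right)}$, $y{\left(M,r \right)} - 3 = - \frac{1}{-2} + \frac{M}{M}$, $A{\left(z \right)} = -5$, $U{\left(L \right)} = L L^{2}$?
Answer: $\frac{43635}{8} \approx 5454.4$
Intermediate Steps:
$U{\left(L \right)} = L^{3}$
$y{\left(M,r \right)} = \frac{9}{2}$ ($y{\left(M,r \right)} = 3 + \left(- \frac{1}{-2} + \frac{M}{M}\right) = 3 + \left(\left(-1\right) \left(- \frac{1}{2}\right) + 1\right) = 3 + \left(\frac{1}{2} + 1\right) = 3 + \frac{3}{2} = \frac{9}{2}$)
$d{\left(T \right)} = - 5 T^{3}$
$27229 + \left(\left(-8444 + d{\left(y{\left(1,9 \right)} \right)}\right) - 12875\right) = 27229 - \left(21319 + \frac{3645}{8}\right) = 27229 - \frac{174197}{8} = \frac{43635}{8}$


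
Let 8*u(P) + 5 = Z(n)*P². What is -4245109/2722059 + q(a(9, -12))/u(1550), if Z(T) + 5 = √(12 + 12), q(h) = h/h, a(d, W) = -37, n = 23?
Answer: -4900713442746957017/3142413709654835295 - 1537600*√6/230885055001 ≈ -1.5596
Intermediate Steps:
q(h) = 1
Z(T) = -5 + 2*√6 (Z(T) = -5 + √(12 + 12) = -5 + √24 = -5 + 2*√6)
u(P) = -5/8 + P²*(-5 + 2*√6)/8 (u(P) = -5/8 + ((-5 + 2*√6)*P²)/8 = -5/8 + (P²*(-5 + 2*√6))/8 = -5/8 + P²*(-5 + 2*√6)/8)
-4245109/2722059 + q(a(9, -12))/u(1550) = -4245109/2722059 + 1/(-5/8 + (⅛)*1550²*(-5 + 2*√6)) = -4245109*1/2722059 + 1/(-5/8 + (⅛)*2402500*(-5 + 2*√6)) = -4245109/2722059 + 1/(-5/8 + (-3003125/2 + 600625*√6)) = -4245109/2722059 + 1/(-12012505/8 + 600625*√6)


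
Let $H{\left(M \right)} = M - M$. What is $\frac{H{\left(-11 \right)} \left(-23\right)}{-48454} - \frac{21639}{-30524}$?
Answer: $\frac{21639}{30524} \approx 0.70892$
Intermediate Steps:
$H{\left(M \right)} = 0$
$\frac{H{\left(-11 \right)} \left(-23\right)}{-48454} - \frac{21639}{-30524} = \frac{0 \left(-23\right)}{-48454} - \frac{21639}{-30524} = 0 \left(- \frac{1}{48454}\right) - - \frac{21639}{30524} = 0 + \frac{21639}{30524} = \frac{21639}{30524}$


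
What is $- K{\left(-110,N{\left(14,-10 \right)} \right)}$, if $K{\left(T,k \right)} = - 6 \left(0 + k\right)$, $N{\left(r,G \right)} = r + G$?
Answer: $24$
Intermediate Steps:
$N{\left(r,G \right)} = G + r$
$K{\left(T,k \right)} = - 6 k$
$- K{\left(-110,N{\left(14,-10 \right)} \right)} = - \left(-6\right) \left(-10 + 14\right) = - \left(-6\right) 4 = \left(-1\right) \left(-24\right) = 24$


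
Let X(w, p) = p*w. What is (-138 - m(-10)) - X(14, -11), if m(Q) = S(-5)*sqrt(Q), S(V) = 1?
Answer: 16 - I*sqrt(10) ≈ 16.0 - 3.1623*I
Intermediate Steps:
m(Q) = sqrt(Q) (m(Q) = 1*sqrt(Q) = sqrt(Q))
(-138 - m(-10)) - X(14, -11) = (-138 - sqrt(-10)) - (-11)*14 = (-138 - I*sqrt(10)) - 1*(-154) = (-138 - I*sqrt(10)) + 154 = 16 - I*sqrt(10)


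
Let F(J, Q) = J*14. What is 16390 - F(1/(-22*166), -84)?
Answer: 29928147/1826 ≈ 16390.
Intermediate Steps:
F(J, Q) = 14*J
16390 - F(1/(-22*166), -84) = 16390 - 14*1/(-22*166) = 16390 - 14*(-1/22*1/166) = 16390 - 14*(-1)/3652 = 16390 - 1*(-7/1826) = 16390 + 7/1826 = 29928147/1826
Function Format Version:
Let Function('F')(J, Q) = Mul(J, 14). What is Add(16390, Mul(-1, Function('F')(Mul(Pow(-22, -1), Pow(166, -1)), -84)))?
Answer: Rational(29928147, 1826) ≈ 16390.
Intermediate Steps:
Function('F')(J, Q) = Mul(14, J)
Add(16390, Mul(-1, Function('F')(Mul(Pow(-22, -1), Pow(166, -1)), -84))) = Add(16390, Mul(-1, Mul(14, Mul(Pow(-22, -1), Pow(166, -1))))) = Add(16390, Mul(-1, Mul(14, Mul(Rational(-1, 22), Rational(1, 166))))) = Add(16390, Mul(-1, Mul(14, Rational(-1, 3652)))) = Add(16390, Mul(-1, Rational(-7, 1826))) = Add(16390, Rational(7, 1826)) = Rational(29928147, 1826)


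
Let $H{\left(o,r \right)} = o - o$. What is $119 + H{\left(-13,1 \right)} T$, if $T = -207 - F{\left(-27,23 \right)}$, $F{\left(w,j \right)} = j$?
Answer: $119$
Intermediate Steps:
$H{\left(o,r \right)} = 0$
$T = -230$ ($T = -207 - 23 = -230$)
$119 + H{\left(-13,1 \right)} T = 119 + 0 \left(-230\right) = 119 + 0 = 119$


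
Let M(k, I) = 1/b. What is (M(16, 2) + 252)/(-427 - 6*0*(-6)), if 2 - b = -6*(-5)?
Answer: -7055/11956 ≈ -0.59008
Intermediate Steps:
b = -28 (b = 2 - (-6)*(-5) = 2 - 1*30 = 2 - 30 = -28)
M(k, I) = -1/28 (M(k, I) = 1/(-28) = -1/28)
(M(16, 2) + 252)/(-427 - 6*0*(-6)) = (-1/28 + 252)/(-427 - 6*0*(-6)) = 7055/(28*(-427 + 0*(-6))) = 7055/(28*(-427 + 0)) = (7055/28)/(-427) = (7055/28)*(-1/427) = -7055/11956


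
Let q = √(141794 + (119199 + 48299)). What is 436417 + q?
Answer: 436417 + 2*√77323 ≈ 4.3697e+5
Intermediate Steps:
q = 2*√77323 (q = √(141794 + 167498) = √309292 = 2*√77323 ≈ 556.14)
436417 + q = 436417 + 2*√77323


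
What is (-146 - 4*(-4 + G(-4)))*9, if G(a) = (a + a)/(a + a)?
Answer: -1206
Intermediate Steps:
G(a) = 1 (G(a) = (2*a)/((2*a)) = (2*a)*(1/(2*a)) = 1)
(-146 - 4*(-4 + G(-4)))*9 = (-146 - 4*(-4 + 1))*9 = (-146 - 4*(-3))*9 = (-146 + 12)*9 = -134*9 = -1206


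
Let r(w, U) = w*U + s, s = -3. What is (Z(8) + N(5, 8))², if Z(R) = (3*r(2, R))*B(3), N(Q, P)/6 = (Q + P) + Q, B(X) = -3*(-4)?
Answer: 331776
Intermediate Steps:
B(X) = 12
r(w, U) = -3 + U*w (r(w, U) = w*U - 3 = U*w - 3 = -3 + U*w)
N(Q, P) = 6*P + 12*Q (N(Q, P) = 6*((Q + P) + Q) = 6*((P + Q) + Q) = 6*(P + 2*Q) = 6*P + 12*Q)
Z(R) = -108 + 72*R (Z(R) = (3*(-3 + R*2))*12 = (3*(-3 + 2*R))*12 = (-9 + 6*R)*12 = -108 + 72*R)
(Z(8) + N(5, 8))² = ((-108 + 72*8) + (6*8 + 12*5))² = ((-108 + 576) + (48 + 60))² = (468 + 108)² = 576² = 331776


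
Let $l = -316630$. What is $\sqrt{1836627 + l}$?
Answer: $\sqrt{1519997} \approx 1232.9$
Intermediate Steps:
$\sqrt{1836627 + l} = \sqrt{1836627 - 316630} = \sqrt{1519997}$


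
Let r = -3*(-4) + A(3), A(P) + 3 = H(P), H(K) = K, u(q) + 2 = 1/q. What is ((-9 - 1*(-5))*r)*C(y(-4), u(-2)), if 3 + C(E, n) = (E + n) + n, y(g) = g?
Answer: 576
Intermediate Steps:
u(q) = -2 + 1/q
C(E, n) = -3 + E + 2*n (C(E, n) = -3 + ((E + n) + n) = -3 + (E + 2*n) = -3 + E + 2*n)
A(P) = -3 + P
r = 12 (r = -3*(-4) + (-3 + 3) = 12 + 0 = 12)
((-9 - 1*(-5))*r)*C(y(-4), u(-2)) = ((-9 - 1*(-5))*12)*(-3 - 4 + 2*(-2 + 1/(-2))) = ((-9 + 5)*12)*(-3 - 4 + 2*(-2 - ½)) = (-4*12)*(-3 - 4 + 2*(-5/2)) = -48*(-3 - 4 - 5) = -48*(-12) = 576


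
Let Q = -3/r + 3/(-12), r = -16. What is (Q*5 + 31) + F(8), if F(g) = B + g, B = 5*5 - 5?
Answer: 939/16 ≈ 58.688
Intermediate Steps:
B = 20 (B = 25 - 5 = 20)
Q = -1/16 (Q = -3/(-16) + 3/(-12) = -3*(-1/16) + 3*(-1/12) = 3/16 - ¼ = -1/16 ≈ -0.062500)
F(g) = 20 + g
(Q*5 + 31) + F(8) = (-1/16*5 + 31) + (20 + 8) = (-5/16 + 31) + 28 = 491/16 + 28 = 939/16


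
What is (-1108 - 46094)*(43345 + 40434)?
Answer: -3954536358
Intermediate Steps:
(-1108 - 46094)*(43345 + 40434) = -47202*83779 = -3954536358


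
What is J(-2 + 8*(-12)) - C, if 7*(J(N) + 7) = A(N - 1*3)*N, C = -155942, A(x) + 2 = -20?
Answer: 156243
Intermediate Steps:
A(x) = -22 (A(x) = -2 - 20 = -22)
J(N) = -7 - 22*N/7 (J(N) = -7 + (-22*N)/7 = -7 - 22*N/7)
J(-2 + 8*(-12)) - C = (-7 - 22*(-2 + 8*(-12))/7) - 1*(-155942) = (-7 - 22*(-2 - 96)/7) + 155942 = (-7 - 22/7*(-98)) + 155942 = (-7 + 308) + 155942 = 301 + 155942 = 156243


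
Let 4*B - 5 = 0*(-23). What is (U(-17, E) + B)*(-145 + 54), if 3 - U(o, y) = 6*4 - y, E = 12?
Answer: 2821/4 ≈ 705.25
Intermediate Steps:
B = 5/4 (B = 5/4 + (0*(-23))/4 = 5/4 + (¼)*0 = 5/4 + 0 = 5/4 ≈ 1.2500)
U(o, y) = -21 + y (U(o, y) = 3 - (6*4 - y) = 3 - (24 - y) = 3 + (-24 + y) = -21 + y)
(U(-17, E) + B)*(-145 + 54) = ((-21 + 12) + 5/4)*(-145 + 54) = (-9 + 5/4)*(-91) = -31/4*(-91) = 2821/4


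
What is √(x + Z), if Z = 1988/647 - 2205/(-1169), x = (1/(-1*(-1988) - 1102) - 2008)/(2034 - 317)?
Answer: √102380863212262082966962/164370837838 ≈ 1.9466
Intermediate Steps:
x = -1779087/1521262 (x = (1/(1988 - 1102) - 2008)/1717 = (1/886 - 2008)*(1/1717) = -1779087/886*1/1717 = -1779087/1521262 ≈ -1.1695)
Z = 535801/108049 (Z = 1988*(1/647) - 2205*(-1/1169) = 1988/647 + 315/167 = 535801/108049 ≈ 4.9589)
√(x + Z) = √(-1779087/1521262 + 535801/108049) = √(622865129599/164370837838) = √102380863212262082966962/164370837838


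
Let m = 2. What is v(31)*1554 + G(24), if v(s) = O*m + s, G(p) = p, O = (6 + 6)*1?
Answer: 85494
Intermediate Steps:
O = 12 (O = 12*1 = 12)
v(s) = 24 + s (v(s) = 12*2 + s = 24 + s)
v(31)*1554 + G(24) = (24 + 31)*1554 + 24 = 55*1554 + 24 = 85470 + 24 = 85494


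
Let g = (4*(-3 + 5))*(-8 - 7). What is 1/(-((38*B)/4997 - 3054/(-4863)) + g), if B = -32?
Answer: -426323/51322750 ≈ -0.0083067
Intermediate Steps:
g = -120 (g = (4*2)*(-15) = 8*(-15) = -120)
1/(-((38*B)/4997 - 3054/(-4863)) + g) = 1/(-((38*(-32))/4997 - 3054/(-4863)) - 120) = 1/(-(-1216*1/4997 - 3054*(-1/4863)) - 120) = 1/(-(-64/263 + 1018/1621) - 120) = 1/(-1*163990/426323 - 120) = 1/(-163990/426323 - 120) = 1/(-51322750/426323) = -426323/51322750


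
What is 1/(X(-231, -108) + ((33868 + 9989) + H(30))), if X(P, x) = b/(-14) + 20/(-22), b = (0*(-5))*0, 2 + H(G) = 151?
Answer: 11/484056 ≈ 2.2725e-5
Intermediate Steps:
H(G) = 149 (H(G) = -2 + 151 = 149)
b = 0 (b = 0*0 = 0)
X(P, x) = -10/11 (X(P, x) = 0/(-14) + 20/(-22) = 0*(-1/14) + 20*(-1/22) = 0 - 10/11 = -10/11)
1/(X(-231, -108) + ((33868 + 9989) + H(30))) = 1/(-10/11 + ((33868 + 9989) + 149)) = 1/(-10/11 + (43857 + 149)) = 1/(-10/11 + 44006) = 1/(484056/11) = 11/484056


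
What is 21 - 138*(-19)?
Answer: 2643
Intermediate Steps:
21 - 138*(-19) = 21 + 2622 = 2643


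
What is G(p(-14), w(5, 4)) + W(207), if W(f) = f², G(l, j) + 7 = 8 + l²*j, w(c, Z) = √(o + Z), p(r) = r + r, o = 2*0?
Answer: 44418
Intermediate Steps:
o = 0
p(r) = 2*r
w(c, Z) = √Z (w(c, Z) = √(0 + Z) = √Z)
G(l, j) = 1 + j*l² (G(l, j) = -7 + (8 + l²*j) = -7 + (8 + j*l²) = 1 + j*l²)
G(p(-14), w(5, 4)) + W(207) = (1 + √4*(2*(-14))²) + 207² = (1 + 2*(-28)²) + 42849 = (1 + 2*784) + 42849 = (1 + 1568) + 42849 = 1569 + 42849 = 44418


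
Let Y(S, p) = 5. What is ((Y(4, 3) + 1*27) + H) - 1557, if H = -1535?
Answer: -3060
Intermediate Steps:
((Y(4, 3) + 1*27) + H) - 1557 = ((5 + 1*27) - 1535) - 1557 = ((5 + 27) - 1535) - 1557 = (32 - 1535) - 1557 = -1503 - 1557 = -3060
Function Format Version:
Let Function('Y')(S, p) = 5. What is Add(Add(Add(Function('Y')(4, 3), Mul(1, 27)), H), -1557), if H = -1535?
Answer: -3060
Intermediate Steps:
Add(Add(Add(Function('Y')(4, 3), Mul(1, 27)), H), -1557) = Add(Add(Add(5, Mul(1, 27)), -1535), -1557) = Add(Add(Add(5, 27), -1535), -1557) = Add(Add(32, -1535), -1557) = Add(-1503, -1557) = -3060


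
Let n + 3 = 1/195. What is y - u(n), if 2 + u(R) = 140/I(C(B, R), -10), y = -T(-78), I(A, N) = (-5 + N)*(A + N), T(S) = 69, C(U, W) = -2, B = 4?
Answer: -610/9 ≈ -67.778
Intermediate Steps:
n = -584/195 (n = -3 + 1/195 = -584/195 ≈ -2.9949)
y = -69 (y = -1*69 = -69)
u(R) = -11/9 (u(R) = -2 + 140/((-10)**2 - 5*(-2) - 5*(-10) - 2*(-10)) = -2 + 140/(100 + 10 + 50 + 20) = -2 + 140/180 = -2 + 140*(1/180) = -2 + 7/9 = -11/9)
y - u(n) = -69 - 1*(-11/9) = -69 + 11/9 = -610/9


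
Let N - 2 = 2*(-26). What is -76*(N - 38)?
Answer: 6688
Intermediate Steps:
N = -50 (N = 2 + 2*(-26) = 2 - 52 = -50)
-76*(N - 38) = -76*(-50 - 38) = -76*(-88) = 6688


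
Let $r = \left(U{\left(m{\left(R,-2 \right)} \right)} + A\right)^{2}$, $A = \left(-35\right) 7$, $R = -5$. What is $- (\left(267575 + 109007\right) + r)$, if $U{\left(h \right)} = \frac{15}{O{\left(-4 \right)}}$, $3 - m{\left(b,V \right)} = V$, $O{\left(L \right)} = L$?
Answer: $- \frac{7015337}{16} \approx -4.3846 \cdot 10^{5}$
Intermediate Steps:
$A = -245$
$m{\left(b,V \right)} = 3 - V$
$U{\left(h \right)} = - \frac{15}{4}$ ($U{\left(h \right)} = \frac{15}{-4} = 15 \left(- \frac{1}{4}\right) = - \frac{15}{4}$)
$r = \frac{990025}{16}$ ($r = \left(- \frac{15}{4} - 245\right)^{2} = \left(- \frac{995}{4}\right)^{2} = \frac{990025}{16} \approx 61877.0$)
$- (\left(267575 + 109007\right) + r) = - (\left(267575 + 109007\right) + \frac{990025}{16}) = - (376582 + \frac{990025}{16}) = \left(-1\right) \frac{7015337}{16} = - \frac{7015337}{16}$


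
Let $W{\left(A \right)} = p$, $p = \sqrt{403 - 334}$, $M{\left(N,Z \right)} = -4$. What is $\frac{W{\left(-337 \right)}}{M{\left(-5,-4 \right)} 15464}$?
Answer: $- \frac{\sqrt{69}}{61856} \approx -0.00013429$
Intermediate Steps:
$p = \sqrt{69} \approx 8.3066$
$W{\left(A \right)} = \sqrt{69}$
$\frac{W{\left(-337 \right)}}{M{\left(-5,-4 \right)} 15464} = \frac{\sqrt{69}}{\left(-4\right) 15464} = \frac{\sqrt{69}}{-61856} = \sqrt{69} \left(- \frac{1}{61856}\right) = - \frac{\sqrt{69}}{61856}$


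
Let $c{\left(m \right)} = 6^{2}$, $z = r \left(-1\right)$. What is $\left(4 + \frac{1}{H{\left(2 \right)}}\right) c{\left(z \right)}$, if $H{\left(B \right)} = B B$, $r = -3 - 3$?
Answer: $153$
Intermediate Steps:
$r = -6$ ($r = -3 - 3 = -6$)
$H{\left(B \right)} = B^{2}$
$z = 6$ ($z = \left(-6\right) \left(-1\right) = 6$)
$c{\left(m \right)} = 36$
$\left(4 + \frac{1}{H{\left(2 \right)}}\right) c{\left(z \right)} = \left(4 + \frac{1}{2^{2}}\right) 36 = \left(4 + \frac{1}{4}\right) 36 = \frac{17}{4} \cdot 36 = 153$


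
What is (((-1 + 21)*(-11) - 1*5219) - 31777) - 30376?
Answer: -67592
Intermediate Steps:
(((-1 + 21)*(-11) - 1*5219) - 31777) - 30376 = ((20*(-11) - 5219) - 31777) - 30376 = ((-220 - 5219) - 31777) - 30376 = (-5439 - 31777) - 30376 = -37216 - 30376 = -67592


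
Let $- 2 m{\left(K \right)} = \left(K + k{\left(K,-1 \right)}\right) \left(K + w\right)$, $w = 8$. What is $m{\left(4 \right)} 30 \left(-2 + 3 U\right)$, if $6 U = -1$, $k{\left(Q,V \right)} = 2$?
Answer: $2700$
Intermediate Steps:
$U = - \frac{1}{6}$ ($U = \frac{1}{6} \left(-1\right) = - \frac{1}{6} \approx -0.16667$)
$m{\left(K \right)} = - \frac{\left(2 + K\right) \left(8 + K\right)}{2}$ ($m{\left(K \right)} = - \frac{\left(K + 2\right) \left(K + 8\right)}{2} = - \frac{\left(2 + K\right) \left(8 + K\right)}{2}$)
$m{\left(4 \right)} 30 \left(-2 + 3 U\right) = \left(-8 - 20 - \frac{4^{2}}{2}\right) 30 \left(-2 + 3 \left(- \frac{1}{6}\right)\right) = \left(-8 - 20 - 8\right) 30 \left(-2 - \frac{1}{2}\right) = \left(-8 - 20 - 8\right) 30 \left(- \frac{5}{2}\right) = \left(-36\right) 30 \left(- \frac{5}{2}\right) = \left(-1080\right) \left(- \frac{5}{2}\right) = 2700$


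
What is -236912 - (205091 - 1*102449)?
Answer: -339554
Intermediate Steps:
-236912 - (205091 - 1*102449) = -236912 - (205091 - 102449) = -236912 - 1*102642 = -236912 - 102642 = -339554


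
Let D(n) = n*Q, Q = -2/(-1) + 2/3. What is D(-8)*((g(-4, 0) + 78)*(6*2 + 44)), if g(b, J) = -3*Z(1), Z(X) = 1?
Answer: -89600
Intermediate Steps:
Q = 8/3 (Q = -2*(-1) + 2*(⅓) = 2 + ⅔ = 8/3 ≈ 2.6667)
g(b, J) = -3 (g(b, J) = -3*1 = -3)
D(n) = 8*n/3 (D(n) = n*(8/3) = 8*n/3)
D(-8)*((g(-4, 0) + 78)*(6*2 + 44)) = ((8/3)*(-8))*((-3 + 78)*(6*2 + 44)) = -1600*(12 + 44) = -1600*56 = -64/3*4200 = -89600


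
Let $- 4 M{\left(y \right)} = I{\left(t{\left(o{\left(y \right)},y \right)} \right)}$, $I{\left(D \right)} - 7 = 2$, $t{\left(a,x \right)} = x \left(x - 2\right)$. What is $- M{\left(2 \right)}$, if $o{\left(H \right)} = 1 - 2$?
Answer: $\frac{9}{4} \approx 2.25$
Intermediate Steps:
$o{\left(H \right)} = -1$
$t{\left(a,x \right)} = x \left(-2 + x\right)$
$I{\left(D \right)} = 9$ ($I{\left(D \right)} = 7 + 2 = 9$)
$M{\left(y \right)} = - \frac{9}{4}$ ($M{\left(y \right)} = \left(- \frac{1}{4}\right) 9 = - \frac{9}{4}$)
$- M{\left(2 \right)} = \left(-1\right) \left(- \frac{9}{4}\right) = \frac{9}{4}$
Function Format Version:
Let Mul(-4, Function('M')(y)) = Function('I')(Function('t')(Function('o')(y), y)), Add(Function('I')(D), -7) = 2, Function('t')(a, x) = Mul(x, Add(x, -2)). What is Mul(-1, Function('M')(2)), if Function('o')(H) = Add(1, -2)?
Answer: Rational(9, 4) ≈ 2.2500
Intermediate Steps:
Function('o')(H) = -1
Function('t')(a, x) = Mul(x, Add(-2, x))
Function('I')(D) = 9 (Function('I')(D) = Add(7, 2) = 9)
Function('M')(y) = Rational(-9, 4) (Function('M')(y) = Mul(Rational(-1, 4), 9) = Rational(-9, 4))
Mul(-1, Function('M')(2)) = Mul(-1, Rational(-9, 4)) = Rational(9, 4)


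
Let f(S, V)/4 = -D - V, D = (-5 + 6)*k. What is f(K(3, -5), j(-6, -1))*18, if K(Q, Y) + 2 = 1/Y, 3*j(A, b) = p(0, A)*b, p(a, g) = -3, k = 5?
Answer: -432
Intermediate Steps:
j(A, b) = -b (j(A, b) = (-3*b)/3 = -b)
D = 5 (D = (-5 + 6)*5 = 1*5 = 5)
K(Q, Y) = -2 + 1/Y
f(S, V) = -20 - 4*V (f(S, V) = 4*(-1*5 - V) = 4*(-5 - V) = -20 - 4*V)
f(K(3, -5), j(-6, -1))*18 = (-20 - (-4)*(-1))*18 = (-20 - 4*1)*18 = (-20 - 4)*18 = -24*18 = -432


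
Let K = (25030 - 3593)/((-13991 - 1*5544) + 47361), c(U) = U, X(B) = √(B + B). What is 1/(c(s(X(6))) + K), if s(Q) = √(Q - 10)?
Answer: 1/(21437/27826 + I*√(10 - 2*√3)) ≈ 0.10806 - 0.35859*I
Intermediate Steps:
X(B) = √2*√B (X(B) = √(2*B) = √2*√B)
s(Q) = √(-10 + Q)
K = 21437/27826 (K = 21437/((-13991 - 5544) + 47361) = 21437/(-19535 + 47361) = 21437/27826 ≈ 0.77039)
1/(c(s(X(6))) + K) = 1/(√(-10 + √2*√6) + 21437/27826) = 1/(√(-10 + 2*√3) + 21437/27826) = 1/(21437/27826 + √(-10 + 2*√3))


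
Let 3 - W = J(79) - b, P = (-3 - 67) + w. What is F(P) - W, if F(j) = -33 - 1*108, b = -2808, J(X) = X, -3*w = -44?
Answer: 2743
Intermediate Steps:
w = 44/3 (w = -1/3*(-44) = 44/3 ≈ 14.667)
P = -166/3 (P = (-3 - 67) + 44/3 = -70 + 44/3 = -166/3 ≈ -55.333)
W = -2884 (W = 3 - (79 - 1*(-2808)) = 3 - (79 + 2808) = 3 - 1*2887 = 3 - 2887 = -2884)
F(j) = -141 (F(j) = -33 - 108 = -141)
F(P) - W = -141 - 1*(-2884) = -141 + 2884 = 2743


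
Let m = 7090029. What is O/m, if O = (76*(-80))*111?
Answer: -224960/2363343 ≈ -0.095187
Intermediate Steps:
O = -674880 (O = -6080*111 = -674880)
O/m = -674880/7090029 = -674880*1/7090029 = -224960/2363343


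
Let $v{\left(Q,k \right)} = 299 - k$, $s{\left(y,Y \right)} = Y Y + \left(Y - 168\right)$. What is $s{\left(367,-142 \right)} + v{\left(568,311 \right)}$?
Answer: $19842$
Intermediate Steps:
$s{\left(y,Y \right)} = -168 + Y + Y^{2}$ ($s{\left(y,Y \right)} = Y^{2} + \left(Y - 168\right) = Y^{2} + \left(-168 + Y\right) = -168 + Y + Y^{2}$)
$s{\left(367,-142 \right)} + v{\left(568,311 \right)} = \left(-168 - 142 + \left(-142\right)^{2}\right) + \left(299 - 311\right) = \left(-168 - 142 + 20164\right) + \left(299 - 311\right) = 19854 - 12 = 19842$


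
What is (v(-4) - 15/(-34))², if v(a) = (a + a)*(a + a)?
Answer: 4800481/1156 ≈ 4152.7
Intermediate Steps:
v(a) = 4*a² (v(a) = (2*a)*(2*a) = 4*a²)
(v(-4) - 15/(-34))² = (4*(-4)² - 15/(-34))² = (4*16 - 15*(-1/34))² = (64 + 15/34)² = (2191/34)² = 4800481/1156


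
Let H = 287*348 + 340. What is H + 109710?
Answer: 209926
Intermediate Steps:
H = 100216 (H = 99876 + 340 = 100216)
H + 109710 = 100216 + 109710 = 209926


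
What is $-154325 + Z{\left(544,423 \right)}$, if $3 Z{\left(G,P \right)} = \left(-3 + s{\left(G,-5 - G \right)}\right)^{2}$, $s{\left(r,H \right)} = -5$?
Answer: $- \frac{462911}{3} \approx -1.543 \cdot 10^{5}$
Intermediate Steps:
$Z{\left(G,P \right)} = \frac{64}{3}$ ($Z{\left(G,P \right)} = \frac{\left(-3 - 5\right)^{2}}{3} = \frac{\left(-8\right)^{2}}{3} = \frac{1}{3} \cdot 64 = \frac{64}{3}$)
$-154325 + Z{\left(544,423 \right)} = -154325 + \frac{64}{3} = - \frac{462911}{3}$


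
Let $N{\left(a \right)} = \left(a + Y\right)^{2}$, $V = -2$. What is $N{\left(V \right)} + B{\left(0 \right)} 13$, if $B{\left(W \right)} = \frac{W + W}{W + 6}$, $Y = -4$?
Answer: $36$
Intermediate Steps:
$B{\left(W \right)} = \frac{2 W}{6 + W}$
$N{\left(a \right)} = \left(-4 + a\right)^{2}$ ($N{\left(a \right)} = \left(a - 4\right)^{2} = \left(-4 + a\right)^{2}$)
$N{\left(V \right)} + B{\left(0 \right)} 13 = \left(-4 - 2\right)^{2} + 2 \cdot 0 \frac{1}{6 + 0} \cdot 13 = \left(-6\right)^{2} + 2 \cdot 0 \cdot \frac{1}{6} \cdot 13 = 36 + 2 \cdot 0 \cdot \frac{1}{6} \cdot 13 = 36 + 0 \cdot 13 = 36 + 0 = 36$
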